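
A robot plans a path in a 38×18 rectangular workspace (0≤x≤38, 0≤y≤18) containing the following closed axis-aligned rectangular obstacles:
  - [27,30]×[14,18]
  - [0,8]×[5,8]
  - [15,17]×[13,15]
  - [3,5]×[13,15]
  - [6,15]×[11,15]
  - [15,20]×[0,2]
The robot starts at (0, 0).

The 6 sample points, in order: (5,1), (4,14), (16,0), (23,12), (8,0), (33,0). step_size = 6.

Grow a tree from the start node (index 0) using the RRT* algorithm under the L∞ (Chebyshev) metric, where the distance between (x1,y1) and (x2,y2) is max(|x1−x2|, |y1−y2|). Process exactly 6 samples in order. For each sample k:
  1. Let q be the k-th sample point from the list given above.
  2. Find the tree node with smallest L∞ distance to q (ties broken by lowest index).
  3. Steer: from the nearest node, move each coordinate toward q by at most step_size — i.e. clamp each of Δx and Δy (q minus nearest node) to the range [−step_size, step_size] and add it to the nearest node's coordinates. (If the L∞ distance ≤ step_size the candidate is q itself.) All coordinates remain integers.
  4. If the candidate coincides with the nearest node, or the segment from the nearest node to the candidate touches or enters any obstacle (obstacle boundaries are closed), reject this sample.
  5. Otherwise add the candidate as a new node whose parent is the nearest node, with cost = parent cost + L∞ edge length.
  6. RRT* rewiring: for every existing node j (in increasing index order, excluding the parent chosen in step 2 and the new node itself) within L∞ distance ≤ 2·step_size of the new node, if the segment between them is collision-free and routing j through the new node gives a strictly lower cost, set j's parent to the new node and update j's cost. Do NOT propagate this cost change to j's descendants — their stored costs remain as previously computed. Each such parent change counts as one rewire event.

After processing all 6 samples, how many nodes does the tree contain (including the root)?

Node count: 6

1. q=(5,1) nearest=0 d=5 new=(5,1) → add node 1 parent=0 cost=5
2. q=(4,14) nearest=1 d=13 new=(4,7) → blocked by [0,8]×[5,8], reject
3. q=(16,0) nearest=1 d=11 new=(11,0) → add node 2 parent=1 cost=11
4. q=(23,12) nearest=2 d=12 new=(17,6) → add node 3 parent=2 cost=17
5. q=(8,0) nearest=1 d=3 new=(8,0) → add node 4 parent=1 cost=8
6. q=(33,0) nearest=3 d=16 new=(23,0) → add node 5 parent=3 cost=23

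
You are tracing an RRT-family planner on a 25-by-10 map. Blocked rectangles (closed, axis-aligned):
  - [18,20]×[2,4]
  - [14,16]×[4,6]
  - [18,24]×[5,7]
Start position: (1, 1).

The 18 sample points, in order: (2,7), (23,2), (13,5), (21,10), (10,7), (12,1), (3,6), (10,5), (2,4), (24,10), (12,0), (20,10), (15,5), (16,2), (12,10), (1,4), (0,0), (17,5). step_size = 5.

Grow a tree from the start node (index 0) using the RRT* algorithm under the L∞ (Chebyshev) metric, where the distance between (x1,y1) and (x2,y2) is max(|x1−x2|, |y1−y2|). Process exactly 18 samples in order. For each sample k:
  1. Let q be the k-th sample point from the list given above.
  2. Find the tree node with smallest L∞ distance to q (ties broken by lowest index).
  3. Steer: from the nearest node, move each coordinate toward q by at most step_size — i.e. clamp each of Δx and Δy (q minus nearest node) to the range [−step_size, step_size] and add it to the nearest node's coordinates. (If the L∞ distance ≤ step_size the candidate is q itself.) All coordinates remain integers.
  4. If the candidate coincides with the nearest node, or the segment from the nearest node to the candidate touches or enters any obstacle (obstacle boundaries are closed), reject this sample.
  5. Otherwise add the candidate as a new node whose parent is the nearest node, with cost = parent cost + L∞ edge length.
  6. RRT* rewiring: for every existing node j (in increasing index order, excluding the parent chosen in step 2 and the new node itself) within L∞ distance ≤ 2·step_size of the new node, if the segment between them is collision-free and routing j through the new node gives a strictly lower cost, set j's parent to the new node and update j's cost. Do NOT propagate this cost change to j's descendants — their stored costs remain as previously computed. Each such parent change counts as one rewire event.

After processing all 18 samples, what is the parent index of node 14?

1. q=(2,7) nearest=0 d=6 new=(2,6) → add node 1 parent=0 cost=5
2. q=(23,2) nearest=1 d=21 new=(7,2) → add node 2 parent=1 cost=10
3. q=(13,5) nearest=2 d=6 new=(12,5) → add node 3 parent=2 cost=15
4. q=(21,10) nearest=3 d=9 new=(17,10) → add node 4 parent=3 cost=20
5. q=(10,7) nearest=3 d=2 new=(10,7) → add node 5 parent=3 cost=17
6. q=(12,1) nearest=3 d=4 new=(12,1) → add node 6 parent=3 cost=19
7. q=(3,6) nearest=1 d=1 new=(3,6) → add node 7 parent=1 cost=6; rewire 5→7 (13<17); rewire 6→7 (15<19)
8. q=(10,5) nearest=3 d=2 new=(10,5) → add node 8 parent=3 cost=17
9. q=(2,4) nearest=1 d=2 new=(2,4) → add node 9 parent=1 cost=7; rewire 8→9 (15<17)
10. q=(24,10) nearest=4 d=7 new=(22,10) → add node 10 parent=4 cost=25
11. q=(12,0) nearest=6 d=1 new=(12,0) → add node 11 parent=6 cost=16
12. q=(20,10) nearest=10 d=2 new=(20,10) → add node 12 parent=10 cost=27
13. q=(15,5) nearest=3 d=3 new=(15,5) → blocked by [14,16]×[4,6], reject
14. q=(16,2) nearest=3 d=4 new=(16,2) → add node 13 parent=3 cost=19
15. q=(12,10) nearest=5 d=3 new=(12,10) → add node 14 parent=5 cost=16; rewire 12→14 (24<27)
16. q=(1,4) nearest=9 d=1 new=(1,4) → add node 15 parent=9 cost=8
17. q=(0,0) nearest=0 d=1 new=(0,0) → add node 16 parent=0 cost=1; rewire 2→16 (8<10); rewire 5→16 (11<13); rewire 8→16 (11<15); rewire 9→16 (5<7); rewire 15→16 (5<8)
18. q=(17,5) nearest=13 d=3 new=(17,5) → add node 17 parent=13 cost=22

Parent of node 14: 5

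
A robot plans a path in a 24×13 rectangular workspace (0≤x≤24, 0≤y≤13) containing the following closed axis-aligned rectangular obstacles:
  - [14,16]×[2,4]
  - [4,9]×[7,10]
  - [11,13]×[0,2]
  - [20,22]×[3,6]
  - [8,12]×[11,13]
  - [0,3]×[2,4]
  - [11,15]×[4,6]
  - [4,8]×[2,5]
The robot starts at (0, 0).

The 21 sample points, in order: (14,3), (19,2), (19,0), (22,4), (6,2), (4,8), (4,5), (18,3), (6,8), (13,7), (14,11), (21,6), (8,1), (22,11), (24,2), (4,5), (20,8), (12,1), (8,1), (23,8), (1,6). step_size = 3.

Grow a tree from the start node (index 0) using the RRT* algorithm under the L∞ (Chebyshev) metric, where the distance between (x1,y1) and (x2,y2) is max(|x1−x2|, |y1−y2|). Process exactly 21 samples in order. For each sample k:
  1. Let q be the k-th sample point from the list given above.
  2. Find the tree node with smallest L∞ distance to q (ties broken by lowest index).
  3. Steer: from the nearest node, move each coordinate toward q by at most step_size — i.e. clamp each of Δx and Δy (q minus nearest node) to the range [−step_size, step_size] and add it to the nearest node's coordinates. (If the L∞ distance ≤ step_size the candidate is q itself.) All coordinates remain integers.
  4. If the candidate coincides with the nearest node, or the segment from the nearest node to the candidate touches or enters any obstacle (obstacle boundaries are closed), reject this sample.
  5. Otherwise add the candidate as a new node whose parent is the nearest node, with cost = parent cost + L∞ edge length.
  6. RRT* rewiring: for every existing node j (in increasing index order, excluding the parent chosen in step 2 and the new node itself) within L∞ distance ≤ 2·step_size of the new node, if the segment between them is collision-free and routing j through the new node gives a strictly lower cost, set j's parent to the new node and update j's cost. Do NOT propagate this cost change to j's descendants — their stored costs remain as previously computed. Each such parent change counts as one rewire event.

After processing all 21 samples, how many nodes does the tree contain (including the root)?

1. q=(14,3) nearest=0 d=14 new=(3,3) → blocked by [0,3]×[2,4], reject
2. q=(19,2) nearest=0 d=19 new=(3,2) → blocked by [0,3]×[2,4], reject
3. q=(19,0) nearest=0 d=19 new=(3,0) → add node 1 parent=0 cost=3
4. q=(22,4) nearest=1 d=19 new=(6,3) → blocked by [4,8]×[2,5], reject
5. q=(6,2) nearest=1 d=3 new=(6,2) → blocked by [4,8]×[2,5], reject
6. q=(4,8) nearest=0 d=8 new=(3,3) → blocked by [0,3]×[2,4], reject
7. q=(4,5) nearest=0 d=5 new=(3,3) → blocked by [0,3]×[2,4], reject
8. q=(18,3) nearest=1 d=15 new=(6,3) → blocked by [4,8]×[2,5], reject
9. q=(6,8) nearest=0 d=8 new=(3,3) → blocked by [0,3]×[2,4], reject
10. q=(13,7) nearest=1 d=10 new=(6,3) → blocked by [4,8]×[2,5], reject
11. q=(14,11) nearest=1 d=11 new=(6,3) → blocked by [4,8]×[2,5], reject
12. q=(21,6) nearest=1 d=18 new=(6,3) → blocked by [4,8]×[2,5], reject
13. q=(8,1) nearest=1 d=5 new=(6,1) → add node 2 parent=1 cost=6
14. q=(22,11) nearest=2 d=16 new=(9,4) → blocked by [4,8]×[2,5], reject
15. q=(24,2) nearest=2 d=18 new=(9,2) → add node 3 parent=2 cost=9
16. q=(4,5) nearest=2 d=4 new=(4,4) → blocked by [4,8]×[2,5], reject
17. q=(20,8) nearest=3 d=11 new=(12,5) → blocked by [11,15]×[4,6], reject
18. q=(12,1) nearest=3 d=3 new=(12,1) → blocked by [11,13]×[0,2], reject
19. q=(8,1) nearest=3 d=1 new=(8,1) → add node 4 parent=3 cost=10
20. q=(23,8) nearest=3 d=14 new=(12,5) → blocked by [11,15]×[4,6], reject
21. q=(1,6) nearest=2 d=5 new=(3,4) → blocked by [0,3]×[2,4], reject

Node count: 5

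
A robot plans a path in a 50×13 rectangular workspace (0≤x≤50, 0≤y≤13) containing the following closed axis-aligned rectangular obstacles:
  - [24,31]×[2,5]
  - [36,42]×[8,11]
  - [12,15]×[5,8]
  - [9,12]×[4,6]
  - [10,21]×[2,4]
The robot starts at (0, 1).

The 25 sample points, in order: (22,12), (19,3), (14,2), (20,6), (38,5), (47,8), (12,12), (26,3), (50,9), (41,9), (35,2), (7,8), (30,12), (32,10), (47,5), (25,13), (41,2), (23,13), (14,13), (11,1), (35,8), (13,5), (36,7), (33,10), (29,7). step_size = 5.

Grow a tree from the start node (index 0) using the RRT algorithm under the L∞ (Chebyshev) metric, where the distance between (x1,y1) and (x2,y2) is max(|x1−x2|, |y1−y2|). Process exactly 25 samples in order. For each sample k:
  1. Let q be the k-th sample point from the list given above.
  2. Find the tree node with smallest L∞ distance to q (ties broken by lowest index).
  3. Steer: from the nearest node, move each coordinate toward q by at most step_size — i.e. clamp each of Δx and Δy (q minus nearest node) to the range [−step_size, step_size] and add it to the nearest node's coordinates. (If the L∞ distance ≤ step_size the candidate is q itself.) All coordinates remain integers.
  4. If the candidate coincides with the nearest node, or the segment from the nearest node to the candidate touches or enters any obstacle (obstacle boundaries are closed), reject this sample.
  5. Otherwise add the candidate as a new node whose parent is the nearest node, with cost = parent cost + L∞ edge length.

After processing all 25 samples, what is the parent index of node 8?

Parent of node 8: 6

1. q=(22,12) nearest=0 d=22 new=(5,6) → add node 1 parent=0 cost=5
2. q=(19,3) nearest=1 d=14 new=(10,3) → blocked by [10,21]×[2,4], reject
3. q=(14,2) nearest=1 d=9 new=(10,2) → blocked by [10,21]×[2,4], reject
4. q=(20,6) nearest=1 d=15 new=(10,6) → blocked by [9,12]×[4,6], reject
5. q=(38,5) nearest=1 d=33 new=(10,5) → blocked by [9,12]×[4,6], reject
6. q=(47,8) nearest=1 d=42 new=(10,8) → add node 2 parent=1 cost=10
7. q=(12,12) nearest=2 d=4 new=(12,12) → add node 3 parent=2 cost=14
8. q=(26,3) nearest=3 d=14 new=(17,7) → add node 4 parent=3 cost=19
9. q=(50,9) nearest=4 d=33 new=(22,9) → add node 5 parent=4 cost=24
10. q=(41,9) nearest=5 d=19 new=(27,9) → add node 6 parent=5 cost=29
11. q=(35,2) nearest=6 d=8 new=(32,4) → blocked by [24,31]×[2,5], reject
12. q=(7,8) nearest=1 d=2 new=(7,8) → add node 7 parent=1 cost=7
13. q=(30,12) nearest=6 d=3 new=(30,12) → add node 8 parent=6 cost=32
14. q=(32,10) nearest=8 d=2 new=(32,10) → add node 9 parent=8 cost=34
15. q=(47,5) nearest=9 d=15 new=(37,5) → add node 10 parent=9 cost=39
16. q=(25,13) nearest=5 d=4 new=(25,13) → add node 11 parent=5 cost=28
17. q=(41,2) nearest=10 d=4 new=(41,2) → add node 12 parent=10 cost=43
18. q=(23,13) nearest=11 d=2 new=(23,13) → add node 13 parent=11 cost=30
19. q=(14,13) nearest=3 d=2 new=(14,13) → add node 14 parent=3 cost=16
20. q=(11,1) nearest=1 d=6 new=(10,1) → add node 15 parent=1 cost=10
21. q=(35,8) nearest=9 d=3 new=(35,8) → add node 16 parent=9 cost=37
22. q=(13,5) nearest=2 d=3 new=(13,5) → blocked by [12,15]×[5,8], reject
23. q=(36,7) nearest=16 d=1 new=(36,7) → add node 17 parent=16 cost=38
24. q=(33,10) nearest=9 d=1 new=(33,10) → add node 18 parent=9 cost=35
25. q=(29,7) nearest=6 d=2 new=(29,7) → add node 19 parent=6 cost=31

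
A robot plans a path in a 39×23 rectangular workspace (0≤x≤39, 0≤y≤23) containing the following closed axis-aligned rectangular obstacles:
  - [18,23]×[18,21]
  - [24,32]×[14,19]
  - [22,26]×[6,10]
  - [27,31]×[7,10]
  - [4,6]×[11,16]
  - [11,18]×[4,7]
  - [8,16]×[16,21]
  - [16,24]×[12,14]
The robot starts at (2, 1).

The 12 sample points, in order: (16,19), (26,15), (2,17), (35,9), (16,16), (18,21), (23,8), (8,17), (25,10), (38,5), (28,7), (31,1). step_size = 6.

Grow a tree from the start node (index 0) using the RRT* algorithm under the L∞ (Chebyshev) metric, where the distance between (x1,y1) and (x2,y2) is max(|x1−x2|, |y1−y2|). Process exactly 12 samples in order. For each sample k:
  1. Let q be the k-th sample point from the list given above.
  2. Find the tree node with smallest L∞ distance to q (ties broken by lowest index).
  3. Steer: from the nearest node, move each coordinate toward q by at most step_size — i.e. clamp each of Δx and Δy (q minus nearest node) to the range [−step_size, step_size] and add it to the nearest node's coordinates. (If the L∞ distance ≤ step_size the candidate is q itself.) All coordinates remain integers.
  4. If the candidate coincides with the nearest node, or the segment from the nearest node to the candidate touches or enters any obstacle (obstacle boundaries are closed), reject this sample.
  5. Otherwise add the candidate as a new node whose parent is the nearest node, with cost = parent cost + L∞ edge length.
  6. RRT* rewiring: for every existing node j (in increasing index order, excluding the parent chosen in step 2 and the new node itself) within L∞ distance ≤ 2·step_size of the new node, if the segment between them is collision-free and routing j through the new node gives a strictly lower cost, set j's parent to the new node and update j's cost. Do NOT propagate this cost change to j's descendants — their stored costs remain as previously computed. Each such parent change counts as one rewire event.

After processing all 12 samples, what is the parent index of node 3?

1. q=(16,19) nearest=0 d=18 new=(8,7) → add node 1 parent=0 cost=6
2. q=(26,15) nearest=1 d=18 new=(14,13) → add node 2 parent=1 cost=12
3. q=(2,17) nearest=1 d=10 new=(2,13) → blocked by [4,6]×[11,16], reject
4. q=(35,9) nearest=2 d=21 new=(20,9) → add node 3 parent=2 cost=18
5. q=(16,16) nearest=2 d=3 new=(16,16) → blocked by [8,16]×[16,21], reject
6. q=(18,21) nearest=2 d=8 new=(18,19) → blocked by [18,23]×[18,21], reject
7. q=(23,8) nearest=3 d=3 new=(23,8) → blocked by [22,26]×[6,10], reject
8. q=(8,17) nearest=2 d=6 new=(8,17) → blocked by [8,16]×[16,21], reject
9. q=(25,10) nearest=3 d=5 new=(25,10) → blocked by [22,26]×[6,10], reject
10. q=(38,5) nearest=3 d=18 new=(26,5) → blocked by [22,26]×[6,10], reject
11. q=(28,7) nearest=3 d=8 new=(26,7) → blocked by [22,26]×[6,10], reject
12. q=(31,1) nearest=3 d=11 new=(26,3) → blocked by [22,26]×[6,10], reject

Parent of node 3: 2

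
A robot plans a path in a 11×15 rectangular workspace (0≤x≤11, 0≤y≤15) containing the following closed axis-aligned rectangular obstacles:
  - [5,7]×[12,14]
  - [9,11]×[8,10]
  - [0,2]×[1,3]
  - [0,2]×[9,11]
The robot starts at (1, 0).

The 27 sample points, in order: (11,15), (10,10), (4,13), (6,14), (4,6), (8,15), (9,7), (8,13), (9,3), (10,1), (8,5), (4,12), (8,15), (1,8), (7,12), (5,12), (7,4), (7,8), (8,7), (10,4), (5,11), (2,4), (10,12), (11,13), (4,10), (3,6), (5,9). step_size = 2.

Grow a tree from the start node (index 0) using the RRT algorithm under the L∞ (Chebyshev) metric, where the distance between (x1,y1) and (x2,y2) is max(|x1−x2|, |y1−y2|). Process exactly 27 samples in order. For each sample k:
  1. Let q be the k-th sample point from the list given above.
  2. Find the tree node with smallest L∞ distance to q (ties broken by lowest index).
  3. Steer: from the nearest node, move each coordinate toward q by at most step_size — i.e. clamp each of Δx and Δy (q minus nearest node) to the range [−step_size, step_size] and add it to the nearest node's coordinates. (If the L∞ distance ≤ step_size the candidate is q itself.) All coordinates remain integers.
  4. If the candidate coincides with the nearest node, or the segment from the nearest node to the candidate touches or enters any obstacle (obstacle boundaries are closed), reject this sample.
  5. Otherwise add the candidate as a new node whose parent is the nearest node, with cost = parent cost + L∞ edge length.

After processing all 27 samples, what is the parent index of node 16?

Parent of node 16: 3

1. q=(11,15) nearest=0 d=15 new=(3,2) → blocked by [0,2]×[1,3], reject
2. q=(10,10) nearest=0 d=10 new=(3,2) → blocked by [0,2]×[1,3], reject
3. q=(4,13) nearest=0 d=13 new=(3,2) → blocked by [0,2]×[1,3], reject
4. q=(6,14) nearest=0 d=14 new=(3,2) → blocked by [0,2]×[1,3], reject
5. q=(4,6) nearest=0 d=6 new=(3,2) → blocked by [0,2]×[1,3], reject
6. q=(8,15) nearest=0 d=15 new=(3,2) → blocked by [0,2]×[1,3], reject
7. q=(9,7) nearest=0 d=8 new=(3,2) → blocked by [0,2]×[1,3], reject
8. q=(8,13) nearest=0 d=13 new=(3,2) → blocked by [0,2]×[1,3], reject
9. q=(9,3) nearest=0 d=8 new=(3,2) → blocked by [0,2]×[1,3], reject
10. q=(10,1) nearest=0 d=9 new=(3,1) → add node 1 parent=0 cost=2
11. q=(8,5) nearest=1 d=5 new=(5,3) → add node 2 parent=1 cost=4
12. q=(4,12) nearest=2 d=9 new=(4,5) → add node 3 parent=2 cost=6
13. q=(8,15) nearest=3 d=10 new=(6,7) → add node 4 parent=3 cost=8
14. q=(1,8) nearest=3 d=3 new=(2,7) → add node 5 parent=3 cost=8
15. q=(7,12) nearest=4 d=5 new=(7,9) → add node 6 parent=4 cost=10
16. q=(5,12) nearest=6 d=3 new=(5,11) → add node 7 parent=6 cost=12
17. q=(7,4) nearest=2 d=2 new=(7,4) → add node 8 parent=2 cost=6
18. q=(7,8) nearest=4 d=1 new=(7,8) → add node 9 parent=4 cost=9
19. q=(8,7) nearest=9 d=1 new=(8,7) → add node 10 parent=9 cost=10
20. q=(10,4) nearest=8 d=3 new=(9,4) → add node 11 parent=8 cost=8
21. q=(5,11) nearest=7 d=0 → coincident, reject
22. q=(2,4) nearest=3 d=2 new=(2,4) → add node 12 parent=3 cost=8
23. q=(10,12) nearest=6 d=3 new=(9,11) → add node 13 parent=6 cost=12
24. q=(11,13) nearest=13 d=2 new=(11,13) → add node 14 parent=13 cost=14
25. q=(4,10) nearest=7 d=1 new=(4,10) → add node 15 parent=7 cost=13
26. q=(3,6) nearest=3 d=1 new=(3,6) → add node 16 parent=3 cost=7
27. q=(5,9) nearest=15 d=1 new=(5,9) → add node 17 parent=15 cost=14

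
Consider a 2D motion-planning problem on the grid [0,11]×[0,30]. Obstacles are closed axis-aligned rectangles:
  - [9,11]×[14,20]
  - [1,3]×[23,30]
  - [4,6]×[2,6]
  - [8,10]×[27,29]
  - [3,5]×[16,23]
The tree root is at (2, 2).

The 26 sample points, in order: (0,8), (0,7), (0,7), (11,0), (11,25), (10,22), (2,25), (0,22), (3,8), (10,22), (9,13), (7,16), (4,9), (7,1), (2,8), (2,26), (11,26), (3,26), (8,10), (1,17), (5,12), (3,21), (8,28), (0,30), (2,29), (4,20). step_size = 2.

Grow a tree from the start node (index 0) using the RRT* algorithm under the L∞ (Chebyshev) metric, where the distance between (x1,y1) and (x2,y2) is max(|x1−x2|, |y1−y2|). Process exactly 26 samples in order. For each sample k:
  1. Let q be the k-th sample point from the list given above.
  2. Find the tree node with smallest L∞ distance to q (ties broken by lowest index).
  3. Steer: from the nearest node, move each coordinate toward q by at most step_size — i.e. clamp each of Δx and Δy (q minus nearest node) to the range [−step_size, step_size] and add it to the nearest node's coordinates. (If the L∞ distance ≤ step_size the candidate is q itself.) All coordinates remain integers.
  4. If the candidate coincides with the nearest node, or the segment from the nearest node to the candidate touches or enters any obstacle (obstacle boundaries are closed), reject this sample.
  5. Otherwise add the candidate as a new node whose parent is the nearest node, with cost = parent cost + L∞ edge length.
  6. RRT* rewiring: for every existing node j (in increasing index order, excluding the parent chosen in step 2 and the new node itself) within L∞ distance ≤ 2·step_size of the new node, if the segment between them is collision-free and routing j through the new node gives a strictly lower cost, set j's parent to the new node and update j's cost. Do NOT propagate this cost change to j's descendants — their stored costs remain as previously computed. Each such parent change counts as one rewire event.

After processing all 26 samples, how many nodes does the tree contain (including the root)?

Node count: 24

1. q=(0,8) nearest=0 d=6 new=(0,4) → add node 1 parent=0 cost=2
2. q=(0,7) nearest=1 d=3 new=(0,6) → add node 2 parent=1 cost=4
3. q=(0,7) nearest=2 d=1 new=(0,7) → add node 3 parent=2 cost=5
4. q=(11,0) nearest=0 d=9 new=(4,0) → add node 4 parent=0 cost=2
5. q=(11,25) nearest=3 d=18 new=(2,9) → add node 5 parent=3 cost=7
6. q=(10,22) nearest=5 d=13 new=(4,11) → add node 6 parent=5 cost=9
7. q=(2,25) nearest=6 d=14 new=(2,13) → add node 7 parent=6 cost=11
8. q=(0,22) nearest=7 d=9 new=(0,15) → add node 8 parent=7 cost=13
9. q=(3,8) nearest=5 d=1 new=(3,8) → add node 9 parent=5 cost=8
10. q=(10,22) nearest=7 d=9 new=(4,15) → add node 10 parent=7 cost=13
11. q=(9,13) nearest=6 d=5 new=(6,13) → add node 11 parent=6 cost=11
12. q=(7,16) nearest=10 d=3 new=(6,16) → add node 12 parent=10 cost=15
13. q=(4,9) nearest=9 d=1 new=(4,9) → add node 13 parent=9 cost=9
14. q=(7,1) nearest=4 d=3 new=(6,1) → add node 14 parent=4 cost=4
15. q=(2,8) nearest=5 d=1 new=(2,8) → add node 15 parent=5 cost=8
16. q=(2,26) nearest=12 d=10 new=(4,18) → blocked by [3,5]×[16,23], reject
17. q=(11,26) nearest=12 d=10 new=(8,18) → add node 16 parent=12 cost=17
18. q=(3,26) nearest=16 d=8 new=(6,20) → add node 17 parent=16 cost=19
19. q=(8,10) nearest=11 d=3 new=(8,11) → add node 18 parent=11 cost=13
20. q=(1,17) nearest=8 d=2 new=(1,17) → add node 19 parent=8 cost=15
21. q=(5,12) nearest=6 d=1 new=(5,12) → add node 20 parent=6 cost=10; rewire 12→20 (14<15)
22. q=(3,21) nearest=17 d=3 new=(4,21) → blocked by [3,5]×[16,23], reject
23. q=(8,28) nearest=17 d=8 new=(8,22) → add node 21 parent=17 cost=21
24. q=(0,30) nearest=21 d=8 new=(6,24) → add node 22 parent=21 cost=23
25. q=(2,29) nearest=22 d=5 new=(4,26) → add node 23 parent=22 cost=25
26. q=(4,20) nearest=17 d=2 new=(4,20) → blocked by [3,5]×[16,23], reject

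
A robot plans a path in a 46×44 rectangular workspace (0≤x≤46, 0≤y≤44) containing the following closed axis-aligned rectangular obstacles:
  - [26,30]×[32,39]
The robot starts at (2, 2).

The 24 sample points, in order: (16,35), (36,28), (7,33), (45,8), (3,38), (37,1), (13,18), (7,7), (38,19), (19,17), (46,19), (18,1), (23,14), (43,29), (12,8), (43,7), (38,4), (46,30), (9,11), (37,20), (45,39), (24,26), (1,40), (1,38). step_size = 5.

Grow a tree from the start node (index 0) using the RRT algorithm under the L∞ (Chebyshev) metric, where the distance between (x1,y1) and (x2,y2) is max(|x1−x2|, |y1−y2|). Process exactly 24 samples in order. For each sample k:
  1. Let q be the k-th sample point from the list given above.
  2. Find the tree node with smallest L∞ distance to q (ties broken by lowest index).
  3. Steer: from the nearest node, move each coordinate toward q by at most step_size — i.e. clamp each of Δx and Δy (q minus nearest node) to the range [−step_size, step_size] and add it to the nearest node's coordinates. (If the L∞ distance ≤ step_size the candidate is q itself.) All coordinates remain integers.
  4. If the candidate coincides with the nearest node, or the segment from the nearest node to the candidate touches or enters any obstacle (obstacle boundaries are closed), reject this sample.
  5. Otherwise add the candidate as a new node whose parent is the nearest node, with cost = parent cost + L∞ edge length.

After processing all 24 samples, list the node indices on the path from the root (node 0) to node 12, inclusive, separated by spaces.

1. q=(16,35) nearest=0 d=33 new=(7,7) → add node 1 parent=0 cost=5
2. q=(36,28) nearest=1 d=29 new=(12,12) → add node 2 parent=1 cost=10
3. q=(7,33) nearest=2 d=21 new=(7,17) → add node 3 parent=2 cost=15
4. q=(45,8) nearest=2 d=33 new=(17,8) → add node 4 parent=2 cost=15
5. q=(3,38) nearest=3 d=21 new=(3,22) → add node 5 parent=3 cost=20
6. q=(37,1) nearest=4 d=20 new=(22,3) → add node 6 parent=4 cost=20
7. q=(13,18) nearest=2 d=6 new=(13,17) → add node 7 parent=2 cost=15
8. q=(7,7) nearest=1 d=0 → coincident, reject
9. q=(38,19) nearest=6 d=16 new=(27,8) → add node 8 parent=6 cost=25
10. q=(19,17) nearest=7 d=6 new=(18,17) → add node 9 parent=7 cost=20
11. q=(46,19) nearest=8 d=19 new=(32,13) → add node 10 parent=8 cost=30
12. q=(18,1) nearest=6 d=4 new=(18,1) → add node 11 parent=6 cost=24
13. q=(23,14) nearest=9 d=5 new=(23,14) → add node 12 parent=9 cost=25
14. q=(43,29) nearest=10 d=16 new=(37,18) → add node 13 parent=10 cost=35
15. q=(12,8) nearest=2 d=4 new=(12,8) → add node 14 parent=2 cost=14
16. q=(43,7) nearest=10 d=11 new=(37,8) → add node 15 parent=10 cost=35
17. q=(38,4) nearest=15 d=4 new=(38,4) → add node 16 parent=15 cost=39
18. q=(46,30) nearest=13 d=12 new=(42,23) → add node 17 parent=13 cost=40
19. q=(9,11) nearest=2 d=3 new=(9,11) → add node 18 parent=2 cost=13
20. q=(37,20) nearest=13 d=2 new=(37,20) → add node 19 parent=13 cost=37
21. q=(45,39) nearest=17 d=16 new=(45,28) → add node 20 parent=17 cost=45
22. q=(24,26) nearest=9 d=9 new=(23,22) → add node 21 parent=9 cost=25
23. q=(1,40) nearest=5 d=18 new=(1,27) → add node 22 parent=5 cost=25
24. q=(1,38) nearest=22 d=11 new=(1,32) → add node 23 parent=22 cost=30

Path: 0 1 2 7 9 12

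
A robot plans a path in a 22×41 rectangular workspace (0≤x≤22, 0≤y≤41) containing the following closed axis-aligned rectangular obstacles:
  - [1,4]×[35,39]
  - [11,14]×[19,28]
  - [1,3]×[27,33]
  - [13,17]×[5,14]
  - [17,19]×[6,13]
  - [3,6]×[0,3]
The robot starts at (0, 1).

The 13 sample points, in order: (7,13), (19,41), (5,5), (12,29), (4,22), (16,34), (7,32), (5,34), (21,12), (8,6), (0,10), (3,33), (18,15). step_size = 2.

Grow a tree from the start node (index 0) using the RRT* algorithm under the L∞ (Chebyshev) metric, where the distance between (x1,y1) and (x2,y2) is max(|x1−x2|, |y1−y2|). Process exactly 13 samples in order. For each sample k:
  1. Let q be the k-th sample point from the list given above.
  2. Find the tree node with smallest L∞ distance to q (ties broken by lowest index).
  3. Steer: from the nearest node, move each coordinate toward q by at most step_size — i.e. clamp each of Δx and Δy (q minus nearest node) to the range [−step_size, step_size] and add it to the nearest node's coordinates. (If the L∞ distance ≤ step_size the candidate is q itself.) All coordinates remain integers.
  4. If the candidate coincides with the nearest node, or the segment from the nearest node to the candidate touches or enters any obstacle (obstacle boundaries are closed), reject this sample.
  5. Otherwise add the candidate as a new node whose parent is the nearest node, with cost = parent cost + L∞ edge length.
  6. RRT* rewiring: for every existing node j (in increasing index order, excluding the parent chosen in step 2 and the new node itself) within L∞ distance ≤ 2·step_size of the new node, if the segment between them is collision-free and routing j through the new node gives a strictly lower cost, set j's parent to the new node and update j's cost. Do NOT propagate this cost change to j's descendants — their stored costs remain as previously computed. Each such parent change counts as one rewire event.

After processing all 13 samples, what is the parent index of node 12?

Parent of node 12: 8

1. q=(7,13) nearest=0 d=12 new=(2,3) → add node 1 parent=0 cost=2
2. q=(19,41) nearest=1 d=38 new=(4,5) → add node 2 parent=1 cost=4
3. q=(5,5) nearest=2 d=1 new=(5,5) → add node 3 parent=2 cost=5
4. q=(12,29) nearest=2 d=24 new=(6,7) → add node 4 parent=2 cost=6
5. q=(4,22) nearest=4 d=15 new=(4,9) → add node 5 parent=4 cost=8
6. q=(16,34) nearest=5 d=25 new=(6,11) → add node 6 parent=5 cost=10
7. q=(7,32) nearest=6 d=21 new=(7,13) → add node 7 parent=6 cost=12
8. q=(5,34) nearest=7 d=21 new=(5,15) → add node 8 parent=7 cost=14
9. q=(21,12) nearest=7 d=14 new=(9,12) → add node 9 parent=7 cost=14
10. q=(8,6) nearest=4 d=2 new=(8,6) → add node 10 parent=4 cost=8
11. q=(0,10) nearest=5 d=4 new=(2,10) → add node 11 parent=5 cost=10
12. q=(3,33) nearest=8 d=18 new=(3,17) → add node 12 parent=8 cost=16
13. q=(18,15) nearest=9 d=9 new=(11,14) → add node 13 parent=9 cost=16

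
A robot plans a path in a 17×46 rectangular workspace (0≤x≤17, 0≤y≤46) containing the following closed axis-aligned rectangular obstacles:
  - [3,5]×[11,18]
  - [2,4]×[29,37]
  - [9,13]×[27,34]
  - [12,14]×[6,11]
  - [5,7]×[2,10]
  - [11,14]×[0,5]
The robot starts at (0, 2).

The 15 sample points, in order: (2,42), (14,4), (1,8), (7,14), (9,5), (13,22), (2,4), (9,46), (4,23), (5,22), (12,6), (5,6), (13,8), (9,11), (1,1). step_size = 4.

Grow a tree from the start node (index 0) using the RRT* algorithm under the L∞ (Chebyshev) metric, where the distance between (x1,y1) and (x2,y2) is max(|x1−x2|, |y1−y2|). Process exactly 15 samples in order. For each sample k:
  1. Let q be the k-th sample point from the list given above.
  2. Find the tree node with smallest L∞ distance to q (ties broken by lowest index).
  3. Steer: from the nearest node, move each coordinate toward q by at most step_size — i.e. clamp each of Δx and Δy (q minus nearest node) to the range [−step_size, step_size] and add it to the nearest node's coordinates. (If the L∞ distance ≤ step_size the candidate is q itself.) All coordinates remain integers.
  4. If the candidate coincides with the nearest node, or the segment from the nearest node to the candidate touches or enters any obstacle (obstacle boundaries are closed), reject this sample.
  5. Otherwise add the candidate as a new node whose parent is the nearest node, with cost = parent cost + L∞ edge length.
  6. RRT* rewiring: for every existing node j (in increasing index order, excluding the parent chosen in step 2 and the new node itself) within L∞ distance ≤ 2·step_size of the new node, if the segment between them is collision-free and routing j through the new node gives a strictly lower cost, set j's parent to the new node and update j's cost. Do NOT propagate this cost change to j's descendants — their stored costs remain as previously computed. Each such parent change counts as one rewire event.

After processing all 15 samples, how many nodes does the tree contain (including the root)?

1. q=(2,42) nearest=0 d=40 new=(2,6) → add node 1 parent=0 cost=4
2. q=(14,4) nearest=1 d=12 new=(6,4) → blocked by [5,7]×[2,10], reject
3. q=(1,8) nearest=1 d=2 new=(1,8) → add node 2 parent=1 cost=6
4. q=(7,14) nearest=2 d=6 new=(5,12) → blocked by [3,5]×[11,18], reject
5. q=(9,5) nearest=1 d=7 new=(6,5) → blocked by [5,7]×[2,10], reject
6. q=(13,22) nearest=2 d=14 new=(5,12) → blocked by [3,5]×[11,18], reject
7. q=(2,4) nearest=0 d=2 new=(2,4) → add node 3 parent=0 cost=2
8. q=(9,46) nearest=2 d=38 new=(5,12) → blocked by [3,5]×[11,18], reject
9. q=(4,23) nearest=2 d=15 new=(4,12) → blocked by [3,5]×[11,18], reject
10. q=(5,22) nearest=2 d=14 new=(5,12) → blocked by [3,5]×[11,18], reject
11. q=(12,6) nearest=1 d=10 new=(6,6) → blocked by [5,7]×[2,10], reject
12. q=(5,6) nearest=1 d=3 new=(5,6) → blocked by [5,7]×[2,10], reject
13. q=(13,8) nearest=1 d=11 new=(6,8) → blocked by [5,7]×[2,10], reject
14. q=(9,11) nearest=1 d=7 new=(6,10) → blocked by [5,7]×[2,10], reject
15. q=(1,1) nearest=0 d=1 new=(1,1) → add node 4 parent=0 cost=1

Node count: 5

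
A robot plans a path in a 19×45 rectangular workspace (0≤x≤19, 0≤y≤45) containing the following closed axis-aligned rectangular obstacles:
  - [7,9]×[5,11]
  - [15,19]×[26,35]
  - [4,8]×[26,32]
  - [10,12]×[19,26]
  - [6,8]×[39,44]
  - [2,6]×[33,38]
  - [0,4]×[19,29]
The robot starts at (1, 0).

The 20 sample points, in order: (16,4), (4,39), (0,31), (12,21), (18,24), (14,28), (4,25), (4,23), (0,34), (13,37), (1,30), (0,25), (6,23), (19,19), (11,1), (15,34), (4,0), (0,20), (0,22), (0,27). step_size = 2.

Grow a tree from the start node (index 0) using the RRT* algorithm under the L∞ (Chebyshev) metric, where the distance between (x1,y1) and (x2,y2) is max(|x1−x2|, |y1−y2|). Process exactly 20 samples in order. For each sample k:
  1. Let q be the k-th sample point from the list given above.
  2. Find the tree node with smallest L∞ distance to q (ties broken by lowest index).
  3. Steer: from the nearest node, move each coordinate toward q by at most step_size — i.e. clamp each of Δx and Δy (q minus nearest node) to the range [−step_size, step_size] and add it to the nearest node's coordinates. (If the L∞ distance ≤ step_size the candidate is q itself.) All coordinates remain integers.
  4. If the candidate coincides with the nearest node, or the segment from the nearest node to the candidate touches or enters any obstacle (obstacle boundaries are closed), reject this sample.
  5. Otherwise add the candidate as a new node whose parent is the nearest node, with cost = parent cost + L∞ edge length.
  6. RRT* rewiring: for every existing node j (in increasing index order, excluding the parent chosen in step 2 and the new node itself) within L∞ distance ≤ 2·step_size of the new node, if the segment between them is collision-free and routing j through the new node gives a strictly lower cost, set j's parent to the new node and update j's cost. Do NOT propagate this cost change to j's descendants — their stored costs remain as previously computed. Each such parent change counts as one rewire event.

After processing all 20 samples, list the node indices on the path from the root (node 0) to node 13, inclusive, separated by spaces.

1. q=(16,4) nearest=0 d=15 new=(3,2) → add node 1 parent=0 cost=2
2. q=(4,39) nearest=1 d=37 new=(4,4) → add node 2 parent=1 cost=4
3. q=(0,31) nearest=2 d=27 new=(2,6) → add node 3 parent=2 cost=6
4. q=(12,21) nearest=3 d=15 new=(4,8) → add node 4 parent=3 cost=8
5. q=(18,24) nearest=4 d=16 new=(6,10) → add node 5 parent=4 cost=10
6. q=(14,28) nearest=5 d=18 new=(8,12) → blocked by [7,9]×[5,11], reject
7. q=(4,25) nearest=5 d=15 new=(4,12) → add node 6 parent=5 cost=12
8. q=(4,23) nearest=6 d=11 new=(4,14) → add node 7 parent=6 cost=14
9. q=(0,34) nearest=7 d=20 new=(2,16) → add node 8 parent=7 cost=16
10. q=(13,37) nearest=8 d=21 new=(4,18) → add node 9 parent=8 cost=18
11. q=(1,30) nearest=9 d=12 new=(2,20) → blocked by [0,4]×[19,29], reject
12. q=(0,25) nearest=9 d=7 new=(2,20) → blocked by [0,4]×[19,29], reject
13. q=(6,23) nearest=9 d=5 new=(6,20) → add node 10 parent=9 cost=20
14. q=(19,19) nearest=5 d=13 new=(8,12) → blocked by [7,9]×[5,11], reject
15. q=(11,1) nearest=2 d=7 new=(6,2) → add node 11 parent=2 cost=6
16. q=(15,34) nearest=10 d=14 new=(8,22) → add node 12 parent=10 cost=22
17. q=(4,0) nearest=1 d=2 new=(4,0) → add node 13 parent=1 cost=4
18. q=(0,20) nearest=8 d=4 new=(0,18) → add node 14 parent=8 cost=18
19. q=(0,22) nearest=9 d=4 new=(2,20) → blocked by [0,4]×[19,29], reject
20. q=(0,27) nearest=10 d=7 new=(4,22) → blocked by [0,4]×[19,29], reject

Path: 0 1 13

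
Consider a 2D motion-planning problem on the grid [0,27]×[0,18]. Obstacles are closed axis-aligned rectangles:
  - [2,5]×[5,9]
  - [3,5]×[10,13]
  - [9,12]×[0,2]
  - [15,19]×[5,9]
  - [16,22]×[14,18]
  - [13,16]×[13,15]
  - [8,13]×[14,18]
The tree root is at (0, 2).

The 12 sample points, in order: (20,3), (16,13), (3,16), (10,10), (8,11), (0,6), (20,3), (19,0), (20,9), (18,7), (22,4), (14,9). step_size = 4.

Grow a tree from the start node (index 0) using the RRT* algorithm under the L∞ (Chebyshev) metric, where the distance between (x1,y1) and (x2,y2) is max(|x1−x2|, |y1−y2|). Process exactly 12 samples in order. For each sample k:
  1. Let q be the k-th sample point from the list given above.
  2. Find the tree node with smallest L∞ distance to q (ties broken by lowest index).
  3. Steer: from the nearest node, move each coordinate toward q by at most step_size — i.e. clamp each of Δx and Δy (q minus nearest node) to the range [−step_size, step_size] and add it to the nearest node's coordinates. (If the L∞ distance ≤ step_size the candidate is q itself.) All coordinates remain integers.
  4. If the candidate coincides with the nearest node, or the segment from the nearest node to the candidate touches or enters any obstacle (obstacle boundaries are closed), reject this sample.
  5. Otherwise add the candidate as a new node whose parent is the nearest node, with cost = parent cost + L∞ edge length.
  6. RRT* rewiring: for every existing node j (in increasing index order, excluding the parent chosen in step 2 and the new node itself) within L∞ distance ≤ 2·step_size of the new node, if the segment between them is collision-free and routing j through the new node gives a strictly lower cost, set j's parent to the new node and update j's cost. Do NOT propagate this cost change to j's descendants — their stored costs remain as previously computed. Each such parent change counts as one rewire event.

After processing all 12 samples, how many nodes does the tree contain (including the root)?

Node count: 8

1. q=(20,3) nearest=0 d=20 new=(4,3) → add node 1 parent=0 cost=4
2. q=(16,13) nearest=1 d=12 new=(8,7) → add node 2 parent=1 cost=8
3. q=(3,16) nearest=2 d=9 new=(4,11) → blocked by [3,5]×[10,13], reject
4. q=(10,10) nearest=2 d=3 new=(10,10) → add node 3 parent=2 cost=11
5. q=(8,11) nearest=3 d=2 new=(8,11) → add node 4 parent=3 cost=13
6. q=(0,6) nearest=0 d=4 new=(0,6) → add node 5 parent=0 cost=4
7. q=(20,3) nearest=3 d=10 new=(14,6) → add node 6 parent=3 cost=15
8. q=(19,0) nearest=6 d=6 new=(18,2) → blocked by [15,19]×[5,9], reject
9. q=(20,9) nearest=6 d=6 new=(18,9) → blocked by [15,19]×[5,9], reject
10. q=(18,7) nearest=6 d=4 new=(18,7) → blocked by [15,19]×[5,9], reject
11. q=(22,4) nearest=6 d=8 new=(18,4) → blocked by [15,19]×[5,9], reject
12. q=(14,9) nearest=6 d=3 new=(14,9) → add node 7 parent=6 cost=18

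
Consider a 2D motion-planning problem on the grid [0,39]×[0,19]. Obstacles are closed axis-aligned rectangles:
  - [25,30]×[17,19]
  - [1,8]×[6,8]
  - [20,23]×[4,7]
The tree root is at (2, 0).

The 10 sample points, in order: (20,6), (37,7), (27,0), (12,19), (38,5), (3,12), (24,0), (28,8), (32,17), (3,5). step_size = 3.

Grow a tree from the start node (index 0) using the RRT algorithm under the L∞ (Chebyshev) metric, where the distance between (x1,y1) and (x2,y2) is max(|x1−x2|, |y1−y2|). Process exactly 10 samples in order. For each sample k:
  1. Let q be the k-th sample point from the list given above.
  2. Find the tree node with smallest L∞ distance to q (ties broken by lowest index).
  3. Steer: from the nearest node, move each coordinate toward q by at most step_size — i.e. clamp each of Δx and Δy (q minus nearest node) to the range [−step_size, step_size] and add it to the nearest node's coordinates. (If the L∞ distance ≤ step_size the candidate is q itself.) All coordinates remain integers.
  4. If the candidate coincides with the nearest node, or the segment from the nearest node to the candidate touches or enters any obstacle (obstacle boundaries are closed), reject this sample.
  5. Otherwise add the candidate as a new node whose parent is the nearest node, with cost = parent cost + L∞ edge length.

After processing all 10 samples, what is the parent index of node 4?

Parent of node 4: 3

1. q=(20,6) nearest=0 d=18 new=(5,3) → add node 1 parent=0 cost=3
2. q=(37,7) nearest=1 d=32 new=(8,6) → blocked by [1,8]×[6,8], reject
3. q=(27,0) nearest=1 d=22 new=(8,0) → add node 2 parent=1 cost=6
4. q=(12,19) nearest=1 d=16 new=(8,6) → blocked by [1,8]×[6,8], reject
5. q=(38,5) nearest=2 d=30 new=(11,3) → add node 3 parent=2 cost=9
6. q=(3,12) nearest=1 d=9 new=(3,6) → blocked by [1,8]×[6,8], reject
7. q=(24,0) nearest=3 d=13 new=(14,0) → add node 4 parent=3 cost=12
8. q=(28,8) nearest=4 d=14 new=(17,3) → add node 5 parent=4 cost=15
9. q=(32,17) nearest=5 d=15 new=(20,6) → blocked by [20,23]×[4,7], reject
10. q=(3,5) nearest=1 d=2 new=(3,5) → add node 6 parent=1 cost=5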